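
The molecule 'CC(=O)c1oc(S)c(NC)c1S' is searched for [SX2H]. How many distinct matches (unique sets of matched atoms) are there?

2

[SX2H] is the SMARTS for a thiol: an aliphatic sulfur with two connections, one being H.
The molecule carries 2 separate instances of a thiol (-SH) meeting every constraint; each maps to a distinct set of atoms, giving 2 matches.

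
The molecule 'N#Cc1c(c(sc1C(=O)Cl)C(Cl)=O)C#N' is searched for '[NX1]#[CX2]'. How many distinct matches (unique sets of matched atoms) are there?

[NX1]#[CX2] is the SMARTS for a nitrile: a nitrogen triple-bonded to a two-connected carbon.
The molecule carries 2 separate instances of a nitrile (-C#N) meeting every constraint; each maps to a distinct set of atoms, giving 2 matches.

2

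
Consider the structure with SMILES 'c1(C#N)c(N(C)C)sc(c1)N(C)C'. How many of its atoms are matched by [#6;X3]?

4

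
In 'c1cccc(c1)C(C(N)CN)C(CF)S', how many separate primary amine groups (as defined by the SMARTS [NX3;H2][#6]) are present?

2

[NX3;H2][#6] is the SMARTS for a primary amine: a trivalent nitrogen with two H attached to carbon.
The molecule carries 2 separate instances of a primary amino group (-NH2) meeting every constraint; each maps to a distinct set of atoms, giving 2 matches.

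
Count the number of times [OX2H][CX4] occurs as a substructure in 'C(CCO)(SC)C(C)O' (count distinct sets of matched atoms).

[OX2H][CX4] is the SMARTS for an aliphatic alcohol: a hydroxyl oxygen bound to an sp3 (X4) carbon.
The molecule carries 2 separate instances of a hydroxyl group (-OH) meeting every constraint; each maps to a distinct set of atoms, giving 2 matches.

2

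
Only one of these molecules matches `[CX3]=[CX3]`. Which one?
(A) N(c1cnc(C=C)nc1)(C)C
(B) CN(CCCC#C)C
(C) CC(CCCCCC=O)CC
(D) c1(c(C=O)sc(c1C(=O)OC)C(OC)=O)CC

[CX3]=[CX3] describes a non-aromatic C=C double bond between two sp2 carbons (an alkene).
(A) contains a vinyl group (-CH=CH2), which satisfies every atom and bond constraint.
(B) has an ethynyl group (-C#CH) but the C-C bond is a triple bond, not a double bond.
(C) has an ethyl group (-CH2CH3) but its C-C bond is a single bond between CX4 carbons, not CX3=CX3.
(D) has an ethyl group (-CH2CH3) but its C-C bond is a single bond between CX4 carbons, not CX3=CX3.
So the answer is (A).

A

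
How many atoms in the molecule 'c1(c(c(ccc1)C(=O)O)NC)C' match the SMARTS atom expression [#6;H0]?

4

The query [#6;H0] means: any carbon with no attached hydrogen.
Check the 12 heavy atoms by environment: 3× c (aromatic, H1) → no; 3× c (aromatic, H0) → match; 1× C (H0) → match; 1× O (H0) → no; 1× O (H1) → no; 2× C (H3) → no; 1× N (H1) → no.
Summing the matching environments: 3 + 1 = 4 matching atoms.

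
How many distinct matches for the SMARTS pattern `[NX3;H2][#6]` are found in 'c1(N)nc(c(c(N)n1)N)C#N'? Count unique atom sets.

3

[NX3;H2][#6] is the SMARTS for a primary amine: a trivalent nitrogen with two H attached to carbon.
The molecule carries 3 separate instances of a primary amino group (-NH2) meeting every constraint; each maps to a distinct set of atoms, giving 3 matches.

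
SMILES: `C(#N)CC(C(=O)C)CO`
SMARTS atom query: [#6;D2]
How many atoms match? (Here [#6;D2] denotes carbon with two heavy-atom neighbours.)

3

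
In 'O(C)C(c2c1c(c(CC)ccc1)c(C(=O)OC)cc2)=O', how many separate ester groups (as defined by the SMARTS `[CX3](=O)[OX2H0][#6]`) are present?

[CX3](=O)[OX2H0][#6] is the SMARTS for an ester: a carbonyl carbon bonded to an oxygen that is itself bonded to carbon (no H on that O).
The molecule carries 2 separate instances of a methyl-ester group (-C(=O)OCH3) meeting every constraint; each maps to a distinct set of atoms, giving 2 matches.

2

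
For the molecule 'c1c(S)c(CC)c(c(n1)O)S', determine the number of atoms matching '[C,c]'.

7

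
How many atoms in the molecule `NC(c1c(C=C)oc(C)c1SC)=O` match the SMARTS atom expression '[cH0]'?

4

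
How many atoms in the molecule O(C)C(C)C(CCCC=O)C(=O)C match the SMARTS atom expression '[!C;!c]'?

3

The query [!C;!c] means: neither aliphatic nor aromatic carbon — same as [!#6].
Check the 13 heavy atoms by environment: 10× C → no; 3× O → match.
That gives 3 matching atoms.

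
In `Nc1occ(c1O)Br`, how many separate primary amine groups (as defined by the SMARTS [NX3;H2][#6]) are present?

1

[NX3;H2][#6] is the SMARTS for a primary amine: a trivalent nitrogen with two H attached to carbon.
Exactly one fragment in the molecule meets all constraints, giving 1 match.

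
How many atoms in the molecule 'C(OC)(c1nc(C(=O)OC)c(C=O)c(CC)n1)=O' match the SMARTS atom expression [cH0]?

4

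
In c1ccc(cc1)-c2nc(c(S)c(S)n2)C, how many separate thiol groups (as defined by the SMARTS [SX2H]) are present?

2

[SX2H] is the SMARTS for a thiol: an aliphatic sulfur with two connections, one being H.
The molecule carries 2 separate instances of a thiol (-SH) meeting every constraint; each maps to a distinct set of atoms, giving 2 matches.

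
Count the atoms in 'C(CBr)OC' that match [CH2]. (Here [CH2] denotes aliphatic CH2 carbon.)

The query [CH2] means: aliphatic carbon with exactly two hydrogens.
Check the 5 heavy atoms by environment: 2× C (H2) → match; 1× O (H0) → no; 1× C (H3) → no; 1× Br (H0) → no.
That gives 2 matching atoms.

2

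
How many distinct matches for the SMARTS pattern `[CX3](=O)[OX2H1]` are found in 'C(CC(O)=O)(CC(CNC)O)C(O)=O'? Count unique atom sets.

[CX3](=O)[OX2H1] is the SMARTS for a carboxylic acid: an sp2 carbon double-bonded to O and single-bonded to an -OH oxygen.
The molecule carries 2 separate instances of a carboxylic acid group (-C(=O)OH) meeting every constraint; each maps to a distinct set of atoms, giving 2 matches.

2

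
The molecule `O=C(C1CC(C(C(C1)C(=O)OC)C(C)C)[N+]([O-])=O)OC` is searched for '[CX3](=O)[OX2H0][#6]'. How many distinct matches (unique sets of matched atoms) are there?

2

[CX3](=O)[OX2H0][#6] is the SMARTS for an ester: a carbonyl carbon bonded to an oxygen that is itself bonded to carbon (no H on that O).
The molecule carries 2 separate instances of a methyl-ester group (-C(=O)OCH3) meeting every constraint; each maps to a distinct set of atoms, giving 2 matches.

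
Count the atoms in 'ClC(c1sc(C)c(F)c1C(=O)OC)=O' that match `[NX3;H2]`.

The query [NX3;H2] means: aliphatic N with 3 total connections, two of them H — an -NH2 nitrogen (amine or amide).
Check the 14 heavy atoms by environment: 1× s (aromatic, H0, X2) → no; 4× c (aromatic, H0, X3) → no; 2× C (H3, X4) → no; 2× C (H0, X3) → no; 2× O (H0, X1) → no; 1× Cl (H0, X1) → no; 1× F (H0, X1) → no; 1× O (H0, X2) → no.
No environment satisfies the query, so 0 matching atoms.

0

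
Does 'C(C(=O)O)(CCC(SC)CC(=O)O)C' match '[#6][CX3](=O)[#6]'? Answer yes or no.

The pattern [#6][CX3](=O)[#6] describes a carbonyl carbon (no H) flanked by two carbons — a ketone.
The closest candidate here is a carboxylic acid group (-C(=O)OH), but one neighbour of the carbonyl carbon is O, not C. No other fragment satisfies the full query, so there is no match.

No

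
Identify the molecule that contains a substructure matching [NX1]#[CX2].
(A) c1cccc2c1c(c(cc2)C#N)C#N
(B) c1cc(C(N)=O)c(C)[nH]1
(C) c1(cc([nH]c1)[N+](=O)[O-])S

A

[NX1]#[CX2] describes a nitrogen triple-bonded to a two-connected carbon (a nitrile).
(A) contains a nitrile (-C#N), which satisfies every atom and bond constraint.
(B) has a primary amide (-C(=O)NH2) but the nitrogen is NX3, not NX1.
(C) has a nitro group (-[N+](=O)[O-]) but there is no C#N triple bond.
So the answer is (A).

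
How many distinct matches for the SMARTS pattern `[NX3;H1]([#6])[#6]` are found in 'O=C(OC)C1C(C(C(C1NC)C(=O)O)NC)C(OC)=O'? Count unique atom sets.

2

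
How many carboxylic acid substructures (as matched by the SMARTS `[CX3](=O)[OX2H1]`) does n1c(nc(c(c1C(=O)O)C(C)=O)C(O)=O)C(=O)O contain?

3

[CX3](=O)[OX2H1] is the SMARTS for a carboxylic acid: an sp2 carbon double-bonded to O and single-bonded to an -OH oxygen.
The molecule carries 3 separate instances of a carboxylic acid group (-C(=O)OH) meeting every constraint; each maps to a distinct set of atoms, giving 3 matches.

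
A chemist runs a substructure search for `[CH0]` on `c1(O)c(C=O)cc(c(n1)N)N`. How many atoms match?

Check the 11 heavy atoms by environment: 1× n (aromatic, H0) → no; 4× c (aromatic, H0) → no; 1× c (aromatic, H1) → no; 2× N (H2) → no; 1× O (H1) → no; 1× C (H1) → no; 1× O (H0) → no.
No environment satisfies the query, so 0 matching atoms.

0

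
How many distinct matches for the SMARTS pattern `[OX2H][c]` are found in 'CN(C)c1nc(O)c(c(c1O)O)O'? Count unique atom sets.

4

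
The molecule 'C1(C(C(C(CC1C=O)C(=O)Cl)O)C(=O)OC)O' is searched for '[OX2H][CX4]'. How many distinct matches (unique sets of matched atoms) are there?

2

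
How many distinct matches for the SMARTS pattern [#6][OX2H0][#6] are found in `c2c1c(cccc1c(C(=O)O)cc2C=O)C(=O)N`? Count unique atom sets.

0

[#6][OX2H0][#6] is the SMARTS for an ether: an aliphatic oxygen bridging two carbons with no H on the oxygen.
The molecule has a carboxylic acid group (-C(=O)OH), but the -OH oxygen has H1; the =O is OX1, not OX2; nothing else fits, so there are 0 matches.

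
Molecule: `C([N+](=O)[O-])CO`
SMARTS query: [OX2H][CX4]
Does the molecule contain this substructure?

Yes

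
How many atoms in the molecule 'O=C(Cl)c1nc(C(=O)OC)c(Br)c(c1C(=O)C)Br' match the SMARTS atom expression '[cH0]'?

The query [cH0] means: aromatic carbon with no attached hydrogen (substituted or ring-fusion).
Check the 18 heavy atoms by environment: 1× n (aromatic, H0) → no; 5× c (aromatic, H0) → match; 3× C (H0) → no; 4× O (H0) → no; 1× Cl (H0) → no; 2× Br (H0) → no; 2× C (H3) → no.
That gives 5 matching atoms.

5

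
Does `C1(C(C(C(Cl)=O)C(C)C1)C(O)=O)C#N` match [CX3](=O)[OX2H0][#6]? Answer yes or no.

No

The pattern [CX3](=O)[OX2H0][#6] describes a carbonyl carbon bonded to an oxygen that is itself bonded to carbon (no H on that O) — an ester.
The closest candidate here is a carboxylic acid group (-C(=O)OH), but the singly-bonded O carries H (OX2H1, not H0). No other fragment satisfies the full query, so there is no match.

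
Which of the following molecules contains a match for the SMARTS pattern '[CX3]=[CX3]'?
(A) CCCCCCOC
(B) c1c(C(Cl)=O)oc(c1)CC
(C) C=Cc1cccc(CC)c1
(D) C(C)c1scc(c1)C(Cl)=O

[CX3]=[CX3] describes a non-aromatic C=C double bond between two sp2 carbons (an alkene).
(A) has an ethyl group (-CH2CH3) but its C-C bond is a single bond between CX4 carbons, not CX3=CX3.
(B) has an ethyl group (-CH2CH3) but its C-C bond is a single bond between CX4 carbons, not CX3=CX3.
(C) contains a vinyl group (-CH=CH2), which satisfies every atom and bond constraint.
(D) has an ethyl group (-CH2CH3) but its C-C bond is a single bond between CX4 carbons, not CX3=CX3.
So the answer is (C).

C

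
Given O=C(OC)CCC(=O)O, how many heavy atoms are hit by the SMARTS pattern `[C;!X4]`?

2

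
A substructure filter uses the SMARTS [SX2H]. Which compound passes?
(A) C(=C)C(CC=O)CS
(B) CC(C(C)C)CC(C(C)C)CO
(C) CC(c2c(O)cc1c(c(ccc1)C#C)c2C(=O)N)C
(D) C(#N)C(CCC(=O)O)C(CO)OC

[SX2H] describes an aliphatic sulfur with two connections, one being H (a thiol).
(A) contains a thiol (-SH), which satisfies every atom and bond constraint.
(B) has a hydroxyl group (-OH) but it is an -OH, not an -SH.
(C) has a hydroxyl group (-OH) but it is an -OH, not an -SH.
(D) has a hydroxyl group (-OH) but it is an -OH, not an -SH.
So the answer is (A).

A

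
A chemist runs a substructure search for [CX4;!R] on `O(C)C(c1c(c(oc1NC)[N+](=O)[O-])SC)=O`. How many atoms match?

Check the 16 heavy atoms by environment: 1× o (aromatic, X2, in 5-ring) → no; 4× c (aromatic, X3, in 5-ring) → no; 1× C (X3, acyclic) → no; 2× O (X1, acyclic) → no; 1× O (X2, acyclic) → no; 3× C (X4, acyclic) → match; 1× N (X3, acyclic) → no; 1× N (charge +1, X3, acyclic) → no; 1× O (charge -1, X1, acyclic) → no; 1× S (X2, acyclic) → no.
That gives 3 matching atoms.

3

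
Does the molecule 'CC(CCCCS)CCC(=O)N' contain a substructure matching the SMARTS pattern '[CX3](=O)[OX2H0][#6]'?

No

The pattern [CX3](=O)[OX2H0][#6] describes a carbonyl carbon bonded to an oxygen that is itself bonded to carbon (no H on that O) — an ester.
The closest candidate here is a primary amide (-C(=O)NH2), but the carbonyl is bonded to N, not to an O-C linkage. No other fragment satisfies the full query, so there is no match.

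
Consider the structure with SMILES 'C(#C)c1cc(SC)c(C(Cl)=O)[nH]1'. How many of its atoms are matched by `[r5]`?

5

The query [r5] means: r5 matches atoms in a five-membered ring.
Check the 12 heavy atoms by environment: 1× n (aromatic, in 5-ring) → match; 4× c (aromatic, in 5-ring) → match; 4× C (acyclic) → no; 1× O (acyclic) → no; 1× Cl (acyclic) → no; 1× S (acyclic) → no.
Summing the matching environments: 1 + 4 = 5 matching atoms.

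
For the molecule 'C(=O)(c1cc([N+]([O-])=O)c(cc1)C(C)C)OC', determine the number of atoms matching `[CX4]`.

4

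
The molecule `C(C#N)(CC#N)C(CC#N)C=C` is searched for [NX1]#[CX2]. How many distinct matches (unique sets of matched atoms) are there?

3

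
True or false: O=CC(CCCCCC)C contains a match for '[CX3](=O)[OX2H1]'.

The pattern [CX3](=O)[OX2H1] describes an sp2 carbon double-bonded to O and single-bonded to an -OH oxygen — a carboxylic acid.
The closest candidate here is an aldehyde (-CHO), but there is no singly-bonded oxygen on the carbonyl carbon. No other fragment satisfies the full query, so there is no match.

False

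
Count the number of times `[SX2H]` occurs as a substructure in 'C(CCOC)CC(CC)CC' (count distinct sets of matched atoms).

0

[SX2H] is the SMARTS for a thiol: an aliphatic sulfur with two connections, one being H.
No fragment in the molecule satisfies every constraint, giving 0 matches.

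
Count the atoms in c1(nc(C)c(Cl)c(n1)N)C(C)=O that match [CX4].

2

Check the 12 heavy atoms by environment: 2× n (aromatic, X2) → no; 4× c (aromatic, X3) → no; 1× N (X3) → no; 1× Cl (X1) → no; 1× C (X3) → no; 1× O (X1) → no; 2× C (X4) → match.
That gives 2 matching atoms.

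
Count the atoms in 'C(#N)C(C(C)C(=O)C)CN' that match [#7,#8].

Check the 10 heavy atoms by environment: 7× C → no; 2× N → match; 1× O → match.
Summing the matching environments: 2 + 1 = 3 matching atoms.

3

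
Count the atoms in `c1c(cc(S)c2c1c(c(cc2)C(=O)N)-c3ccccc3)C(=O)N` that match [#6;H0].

9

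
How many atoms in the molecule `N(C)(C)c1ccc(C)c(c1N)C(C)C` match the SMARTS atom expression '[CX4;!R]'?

Check the 14 heavy atoms by environment: 6× c (aromatic, X3, in 6-ring) → no; 2× N (X3, acyclic) → no; 6× C (X4, acyclic) → match.
That gives 6 matching atoms.

6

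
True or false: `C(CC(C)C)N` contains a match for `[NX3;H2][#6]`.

True

The pattern [NX3;H2][#6] describes a trivalent nitrogen with two H attached to carbon — a primary amine.
The molecule carries a primary amino group (-NH2), whose atoms satisfy every constraint of the query, so the pattern matches.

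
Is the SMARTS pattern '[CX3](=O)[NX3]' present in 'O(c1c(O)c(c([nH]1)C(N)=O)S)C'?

The pattern [CX3](=O)[NX3] describes a carbonyl carbon bonded to a trivalent nitrogen — an amide.
The molecule carries a primary amide (-C(=O)NH2), whose atoms satisfy every constraint of the query, so the pattern matches.

Yes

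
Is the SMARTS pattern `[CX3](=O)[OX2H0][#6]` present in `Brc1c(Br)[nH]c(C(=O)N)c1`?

The pattern [CX3](=O)[OX2H0][#6] describes a carbonyl carbon bonded to an oxygen that is itself bonded to carbon (no H on that O) — an ester.
The closest candidate here is a primary amide (-C(=O)NH2), but the carbonyl is bonded to N, not to an O-C linkage. No other fragment satisfies the full query, so there is no match.

No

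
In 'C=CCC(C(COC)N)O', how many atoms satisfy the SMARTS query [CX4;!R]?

The query [CX4;!R] means: aliphatic carbon with four total connections, not in a ring.
Check the 10 heavy atoms by environment: 5× C (X4, acyclic) → match; 2× O (X2, acyclic) → no; 1× N (X3, acyclic) → no; 2× C (X3, acyclic) → no.
That gives 5 matching atoms.

5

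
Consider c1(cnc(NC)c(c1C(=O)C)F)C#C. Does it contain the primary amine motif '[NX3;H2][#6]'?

No

The pattern [NX3;H2][#6] describes a trivalent nitrogen with two H attached to carbon — a primary amine.
The closest candidate here is an N-methylamino group (-NHCH3), but the nitrogen bears two carbons and only one H (H1), not H2. No other fragment satisfies the full query, so there is no match.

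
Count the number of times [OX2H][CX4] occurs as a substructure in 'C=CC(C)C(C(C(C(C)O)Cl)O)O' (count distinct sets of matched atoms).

3

[OX2H][CX4] is the SMARTS for an aliphatic alcohol: a hydroxyl oxygen bound to an sp3 (X4) carbon.
The molecule carries 3 separate instances of a hydroxyl group (-OH) meeting every constraint; each maps to a distinct set of atoms, giving 3 matches.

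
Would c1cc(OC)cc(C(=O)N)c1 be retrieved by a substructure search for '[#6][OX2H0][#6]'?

Yes

The pattern [#6][OX2H0][#6] describes an aliphatic oxygen bridging two carbons with no H on the oxygen — an ether.
The molecule carries a methoxy ether (-OCH3), whose atoms satisfy every constraint of the query, so the pattern matches.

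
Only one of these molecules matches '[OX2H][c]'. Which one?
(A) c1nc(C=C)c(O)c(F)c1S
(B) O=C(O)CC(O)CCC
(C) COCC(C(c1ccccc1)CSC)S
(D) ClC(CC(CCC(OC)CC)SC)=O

[OX2H][c] describes a hydroxyl oxygen attached to an aromatic carbon (a phenol).
(A) contains a hydroxyl group (-OH), which satisfies every atom and bond constraint.
(B) has a hydroxyl group (-OH) but the -OH is on an aliphatic carbon, not an aromatic c.
(C) has a methoxy ether (-OCH3) but the oxygen has H0, not H1.
(D) has a methoxy ether (-OCH3) but the oxygen has H0, not H1.
So the answer is (A).

A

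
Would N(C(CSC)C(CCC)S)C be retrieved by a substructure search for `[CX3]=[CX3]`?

The pattern [CX3]=[CX3] describes a non-aromatic C=C double bond between two sp2 carbons — an alkene.
The closest candidate here is an ethyl group (-CH2CH3), but its C-C bond is a single bond between CX4 carbons, not CX3=CX3. No other fragment satisfies the full query, so there is no match.

No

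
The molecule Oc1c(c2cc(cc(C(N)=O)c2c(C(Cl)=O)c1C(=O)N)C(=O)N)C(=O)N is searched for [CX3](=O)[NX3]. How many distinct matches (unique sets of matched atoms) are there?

4

[CX3](=O)[NX3] is the SMARTS for an amide: a carbonyl carbon bonded to a trivalent nitrogen.
The molecule carries 4 separate instances of a primary amide (-C(=O)NH2) meeting every constraint; each maps to a distinct set of atoms, giving 4 matches.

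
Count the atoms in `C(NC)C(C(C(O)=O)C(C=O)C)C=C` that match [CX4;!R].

6

The query [CX4;!R] means: aliphatic carbon with four total connections, not in a ring.
Check the 14 heavy atoms by environment: 6× C (X4, acyclic) → match; 4× C (X3, acyclic) → no; 1× N (X3, acyclic) → no; 2× O (X1, acyclic) → no; 1× O (X2, acyclic) → no.
That gives 6 matching atoms.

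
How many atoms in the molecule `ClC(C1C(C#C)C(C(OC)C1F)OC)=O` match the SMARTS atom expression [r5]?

Check the 15 heavy atoms by environment: 5× C (in 5-ring) → match; 3× O (acyclic) → no; 5× C (acyclic) → no; 1× F (acyclic) → no; 1× Cl (acyclic) → no.
That gives 5 matching atoms.

5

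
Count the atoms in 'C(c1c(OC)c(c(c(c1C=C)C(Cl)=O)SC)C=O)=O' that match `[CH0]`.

1

The query [CH0] means: aliphatic carbon with no attached hydrogen.
Check the 19 heavy atoms by environment: 6× c (aromatic, H0) → no; 1× C (H0) → match; 4× O (H0) → no; 1× Cl (H0) → no; 3× C (H1) → no; 1× C (H2) → no; 2× C (H3) → no; 1× S (H0) → no.
That gives 1 matching atom.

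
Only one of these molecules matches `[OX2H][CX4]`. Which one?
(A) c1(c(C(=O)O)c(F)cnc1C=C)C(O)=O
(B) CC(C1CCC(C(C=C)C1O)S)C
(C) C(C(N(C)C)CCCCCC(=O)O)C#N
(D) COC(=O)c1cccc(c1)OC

[OX2H][CX4] describes a hydroxyl oxygen bound to an sp3 (X4) carbon (an aliphatic alcohol).
(A) has a carboxylic acid group (-C(=O)OH) but the -OH is on a CX3 carbonyl carbon, not a CX4 carbon.
(B) contains a hydroxyl group (-OH), which satisfies every atom and bond constraint.
(C) has a carboxylic acid group (-C(=O)OH) but the -OH is on a CX3 carbonyl carbon, not a CX4 carbon.
(D) has a methoxy ether (-OCH3) but the oxygen has H0 (ether), not H1.
So the answer is (B).

B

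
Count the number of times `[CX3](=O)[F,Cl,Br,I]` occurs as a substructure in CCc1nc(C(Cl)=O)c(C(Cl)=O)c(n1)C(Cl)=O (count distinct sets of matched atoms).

3

[CX3](=O)[F,Cl,Br,I] is the SMARTS for an acyl halide: a carbonyl carbon bonded to a halogen.
The molecule carries 3 separate instances of an acyl chloride (-C(=O)Cl) meeting every constraint; each maps to a distinct set of atoms, giving 3 matches.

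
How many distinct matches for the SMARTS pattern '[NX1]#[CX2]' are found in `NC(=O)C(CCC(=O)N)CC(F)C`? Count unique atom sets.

[NX1]#[CX2] is the SMARTS for a nitrile: a nitrogen triple-bonded to a two-connected carbon.
The molecule has a primary amide (-C(=O)NH2), but the nitrogen is NX3, not NX1; nothing else fits, so there are 0 matches.

0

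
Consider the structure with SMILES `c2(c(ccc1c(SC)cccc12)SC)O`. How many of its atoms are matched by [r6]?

10

Check the 15 heavy atoms by environment: 10× c (aromatic, in 6-ring) → match; 2× S (acyclic) → no; 2× C (acyclic) → no; 1× O (acyclic) → no.
That gives 10 matching atoms.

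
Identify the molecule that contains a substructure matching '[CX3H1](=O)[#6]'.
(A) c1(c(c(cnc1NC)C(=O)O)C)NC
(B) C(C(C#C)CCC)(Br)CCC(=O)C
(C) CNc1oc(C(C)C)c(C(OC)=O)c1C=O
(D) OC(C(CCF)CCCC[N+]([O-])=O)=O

C

[CX3H1](=O)[#6] describes an sp2 carbon with one H, double-bonded to O and single-bonded to carbon (an aldehyde).
(A) has a carboxylic acid group (-C(=O)OH) but the carbonyl carbon has H0 and is bonded to O, not H1.
(B) has an acetyl/ketone group (-C(=O)CH3) but the carbonyl carbon has H0 (two carbon neighbours), not H1.
(C) contains an aldehyde (-CHO), which satisfies every atom and bond constraint.
(D) has a carboxylic acid group (-C(=O)OH) but the carbonyl carbon has H0 and is bonded to O, not H1.
So the answer is (C).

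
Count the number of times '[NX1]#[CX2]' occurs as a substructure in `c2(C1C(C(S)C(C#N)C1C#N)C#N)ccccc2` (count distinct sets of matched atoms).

[NX1]#[CX2] is the SMARTS for a nitrile: a nitrogen triple-bonded to a two-connected carbon.
The molecule carries 3 separate instances of a nitrile (-C#N) meeting every constraint; each maps to a distinct set of atoms, giving 3 matches.

3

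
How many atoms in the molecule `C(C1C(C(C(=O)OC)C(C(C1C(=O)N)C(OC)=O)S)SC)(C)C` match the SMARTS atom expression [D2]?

3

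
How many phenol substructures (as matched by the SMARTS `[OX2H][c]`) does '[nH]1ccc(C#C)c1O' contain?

1

[OX2H][c] is the SMARTS for a phenol: a hydroxyl oxygen attached to an aromatic carbon.
Exactly one fragment in the molecule meets all constraints, giving 1 match.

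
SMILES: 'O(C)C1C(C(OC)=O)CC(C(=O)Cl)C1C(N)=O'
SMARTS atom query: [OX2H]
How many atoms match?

0

The query [OX2H] means: aliphatic oxygen with two connections, one of which is H — an -OH oxygen.
Check the 17 heavy atoms by environment: 4× C (H1, X4) → no; 1× C (H2, X4) → no; 3× C (H0, X3) → no; 3× O (H0, X1) → no; 1× Cl (H0, X1) → no; 2× O (H0, X2) → no; 2× C (H3, X4) → no; 1× N (H2, X3) → no.
No environment satisfies the query, so 0 matching atoms.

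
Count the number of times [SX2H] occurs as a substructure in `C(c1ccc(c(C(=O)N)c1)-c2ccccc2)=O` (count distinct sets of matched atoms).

[SX2H] is the SMARTS for a thiol: an aliphatic sulfur with two connections, one being H.
No fragment in the molecule satisfies every constraint, giving 0 matches.

0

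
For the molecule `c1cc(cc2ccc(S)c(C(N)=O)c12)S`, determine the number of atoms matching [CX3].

1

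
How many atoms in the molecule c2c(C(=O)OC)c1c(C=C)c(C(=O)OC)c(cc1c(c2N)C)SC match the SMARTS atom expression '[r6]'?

The query [r6] means: r6 matches atoms in a six-membered ring.
Check the 24 heavy atoms by environment: 10× c (aromatic, in 6-ring) → match; 8× C (acyclic) → no; 4× O (acyclic) → no; 1× N (acyclic) → no; 1× S (acyclic) → no.
That gives 10 matching atoms.

10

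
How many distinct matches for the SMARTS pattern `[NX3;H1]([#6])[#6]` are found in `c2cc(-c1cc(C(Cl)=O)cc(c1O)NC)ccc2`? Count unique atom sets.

1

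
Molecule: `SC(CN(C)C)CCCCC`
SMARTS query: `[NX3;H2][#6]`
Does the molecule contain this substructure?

The pattern [NX3;H2][#6] describes a trivalent nitrogen with two H attached to carbon — a primary amine.
The closest candidate here is a dimethylamino group (-N(CH3)2), but the nitrogen has H0, not H2. No other fragment satisfies the full query, so there is no match.

No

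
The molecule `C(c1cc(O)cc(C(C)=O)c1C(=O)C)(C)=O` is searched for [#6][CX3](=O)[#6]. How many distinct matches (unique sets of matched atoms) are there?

[#6][CX3](=O)[#6] is the SMARTS for a ketone: a carbonyl carbon (no H) flanked by two carbons.
The molecule carries 3 separate instances of an acetyl/ketone group (-C(=O)CH3) meeting every constraint; each maps to a distinct set of atoms, giving 3 matches.

3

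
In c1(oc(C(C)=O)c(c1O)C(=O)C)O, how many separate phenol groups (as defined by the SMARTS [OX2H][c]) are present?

[OX2H][c] is the SMARTS for a phenol: a hydroxyl oxygen attached to an aromatic carbon.
The molecule carries 2 separate instances of a hydroxyl group (-OH) meeting every constraint; each maps to a distinct set of atoms, giving 2 matches.

2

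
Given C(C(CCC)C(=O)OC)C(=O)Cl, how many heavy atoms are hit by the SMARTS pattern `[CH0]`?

2

The query [CH0] means: aliphatic carbon with no attached hydrogen.
Check the 12 heavy atoms by environment: 3× C (H2) → no; 1× C (H1) → no; 2× C (H3) → no; 2× C (H0) → match; 3× O (H0) → no; 1× Cl (H0) → no.
That gives 2 matching atoms.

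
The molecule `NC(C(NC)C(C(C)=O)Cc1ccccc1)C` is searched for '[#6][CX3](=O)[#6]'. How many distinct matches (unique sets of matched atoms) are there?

[#6][CX3](=O)[#6] is the SMARTS for a ketone: a carbonyl carbon (no H) flanked by two carbons.
Exactly one fragment in the molecule meets all constraints, giving 1 match.

1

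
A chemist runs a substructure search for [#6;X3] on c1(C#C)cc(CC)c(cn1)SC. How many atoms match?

5

Check the 12 heavy atoms by environment: 1× n (aromatic, X2) → no; 5× c (aromatic, X3) → match; 3× C (X4) → no; 2× C (X2) → no; 1× S (X2) → no.
That gives 5 matching atoms.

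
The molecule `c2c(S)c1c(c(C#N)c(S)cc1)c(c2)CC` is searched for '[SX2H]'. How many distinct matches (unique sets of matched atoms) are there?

2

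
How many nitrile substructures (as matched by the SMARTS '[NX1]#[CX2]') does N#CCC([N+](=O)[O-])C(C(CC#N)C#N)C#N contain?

4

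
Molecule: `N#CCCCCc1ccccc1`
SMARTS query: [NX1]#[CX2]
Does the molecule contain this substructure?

The pattern [NX1]#[CX2] describes a nitrogen triple-bonded to a two-connected carbon — a nitrile.
The molecule carries a nitrile (-C#N), whose atoms satisfy every constraint of the query, so the pattern matches.

Yes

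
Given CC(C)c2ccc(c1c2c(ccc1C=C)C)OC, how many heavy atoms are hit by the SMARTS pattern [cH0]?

6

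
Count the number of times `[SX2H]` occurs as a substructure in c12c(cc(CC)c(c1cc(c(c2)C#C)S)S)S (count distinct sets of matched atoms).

[SX2H] is the SMARTS for a thiol: an aliphatic sulfur with two connections, one being H.
The molecule carries 3 separate instances of a thiol (-SH) meeting every constraint; each maps to a distinct set of atoms, giving 3 matches.

3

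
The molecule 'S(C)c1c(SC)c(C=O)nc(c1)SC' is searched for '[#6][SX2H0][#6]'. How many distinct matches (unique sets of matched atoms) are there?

3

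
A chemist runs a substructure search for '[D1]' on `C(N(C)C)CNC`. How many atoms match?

The query [D1] means: atom with exactly one heavy-atom neighbour (degree 1).
Check the 7 heavy atoms by environment: 2× C (D2) → no; 1× N (D2) → no; 3× C (D1) → match; 1× N (D3) → no.
That gives 3 matching atoms.

3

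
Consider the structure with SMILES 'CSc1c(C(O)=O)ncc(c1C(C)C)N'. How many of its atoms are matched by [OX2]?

1

The query [OX2] means: aliphatic oxygen with two total connections — ether, hydroxyl, or ester single-bond O.
Check the 15 heavy atoms by environment: 1× n (aromatic, X2) → no; 5× c (aromatic, X3) → no; 1× N (X3) → no; 4× C (X4) → no; 1× C (X3) → no; 1× O (X1) → no; 1× O (X2) → match; 1× S (X2) → no.
That gives 1 matching atom.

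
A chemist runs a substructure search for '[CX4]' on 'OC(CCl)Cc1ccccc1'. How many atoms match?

3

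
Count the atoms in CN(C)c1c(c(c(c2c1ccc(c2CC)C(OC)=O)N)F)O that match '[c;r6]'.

10

Check the 22 heavy atoms by environment: 10× c (aromatic, in 6-ring) → match; 6× C (acyclic) → no; 3× O (acyclic) → no; 1× F (acyclic) → no; 2× N (acyclic) → no.
That gives 10 matching atoms.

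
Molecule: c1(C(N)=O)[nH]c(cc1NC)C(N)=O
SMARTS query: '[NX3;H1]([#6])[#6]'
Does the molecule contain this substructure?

The pattern [NX3;H1]([#6])[#6] describes a trivalent nitrogen with one H, bonded to two carbons — a secondary amine.
The molecule carries an N-methylamino group (-NHCH3), whose atoms satisfy every constraint of the query, so the pattern matches.

Yes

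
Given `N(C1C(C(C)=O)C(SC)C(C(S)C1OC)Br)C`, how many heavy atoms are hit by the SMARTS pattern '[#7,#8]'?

Check the 17 heavy atoms by environment: 11× C → no; 2× S → no; 1× Br → no; 1× N → match; 2× O → match.
Summing the matching environments: 1 + 2 = 3 matching atoms.

3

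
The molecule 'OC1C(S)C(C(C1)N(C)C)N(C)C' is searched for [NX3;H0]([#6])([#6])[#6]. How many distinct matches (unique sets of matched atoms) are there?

2

[NX3;H0]([#6])([#6])[#6] is the SMARTS for a tertiary amine: a trivalent nitrogen with no H, bonded to three carbons.
The molecule carries 2 separate instances of a dimethylamino group (-N(CH3)2) meeting every constraint; each maps to a distinct set of atoms, giving 2 matches.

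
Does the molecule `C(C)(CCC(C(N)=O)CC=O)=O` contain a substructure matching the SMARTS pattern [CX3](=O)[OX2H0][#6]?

No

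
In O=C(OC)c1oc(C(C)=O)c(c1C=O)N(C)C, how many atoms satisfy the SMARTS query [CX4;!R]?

The query [CX4;!R] means: aliphatic carbon with four total connections, not in a ring.
Check the 17 heavy atoms by environment: 1× o (aromatic, X2, in 5-ring) → no; 4× c (aromatic, X3, in 5-ring) → no; 3× C (X3, acyclic) → no; 3× O (X1, acyclic) → no; 4× C (X4, acyclic) → match; 1× N (X3, acyclic) → no; 1× O (X2, acyclic) → no.
That gives 4 matching atoms.

4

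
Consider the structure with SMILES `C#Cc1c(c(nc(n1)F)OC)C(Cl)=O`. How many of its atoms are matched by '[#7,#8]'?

The query [#7,#8] means: nitrogen or oxygen (comma = OR).
Check the 14 heavy atoms by environment: 2× n (aromatic) → match; 4× c (aromatic) → no; 4× C → no; 2× O → match; 1× Cl → no; 1× F → no.
Summing the matching environments: 2 + 2 = 4 matching atoms.

4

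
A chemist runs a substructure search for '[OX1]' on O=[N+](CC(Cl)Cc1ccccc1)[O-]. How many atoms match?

2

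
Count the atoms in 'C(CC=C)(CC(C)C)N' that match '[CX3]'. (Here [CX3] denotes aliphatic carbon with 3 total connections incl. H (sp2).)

2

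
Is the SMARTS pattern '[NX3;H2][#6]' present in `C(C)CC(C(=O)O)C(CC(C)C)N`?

The pattern [NX3;H2][#6] describes a trivalent nitrogen with two H attached to carbon — a primary amine.
The molecule carries a primary amino group (-NH2), whose atoms satisfy every constraint of the query, so the pattern matches.

Yes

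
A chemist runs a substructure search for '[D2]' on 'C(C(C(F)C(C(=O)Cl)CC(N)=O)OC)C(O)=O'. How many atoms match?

3

The query [D2] means: atom with exactly two heavy-atom neighbours.
Check the 17 heavy atoms by environment: 2× C (D2) → match; 6× C (D3) → no; 1× F (D1) → no; 4× O (D1) → no; 1× Cl (D1) → no; 1× O (D2) → match; 1× C (D1) → no; 1× N (D1) → no.
Summing the matching environments: 2 + 1 = 3 matching atoms.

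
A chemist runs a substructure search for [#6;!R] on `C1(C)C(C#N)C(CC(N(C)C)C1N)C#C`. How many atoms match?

6

Check the 15 heavy atoms by environment: 6× C (in 6-ring) → no; 3× N (acyclic) → no; 6× C (acyclic) → match.
That gives 6 matching atoms.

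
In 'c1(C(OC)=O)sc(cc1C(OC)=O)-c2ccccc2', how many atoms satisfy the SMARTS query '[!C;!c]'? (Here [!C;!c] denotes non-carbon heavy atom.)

5

The query [!C;!c] means: neither aliphatic nor aromatic carbon — same as [!#6].
Check the 19 heavy atoms by environment: 1× s (aromatic) → match; 10× c (aromatic) → no; 4× C → no; 4× O → match.
Summing the matching environments: 1 + 4 = 5 matching atoms.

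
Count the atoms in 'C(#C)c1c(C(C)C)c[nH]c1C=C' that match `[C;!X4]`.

4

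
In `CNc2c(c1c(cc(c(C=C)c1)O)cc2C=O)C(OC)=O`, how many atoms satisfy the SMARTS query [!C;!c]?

5

The query [!C;!c] means: neither aliphatic nor aromatic carbon — same as [!#6].
Check the 21 heavy atoms by environment: 10× c (aromatic) → no; 6× C → no; 1× N → match; 4× O → match.
Summing the matching environments: 1 + 4 = 5 matching atoms.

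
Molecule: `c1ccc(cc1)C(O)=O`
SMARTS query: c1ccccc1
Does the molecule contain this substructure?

Yes

The pattern c1ccccc1 describes six aromatic carbons in a ring — a benzene ring.
The required atom environment is present in the molecule, so the pattern matches.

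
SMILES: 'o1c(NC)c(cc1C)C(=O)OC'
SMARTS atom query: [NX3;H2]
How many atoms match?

0

The query [NX3;H2] means: aliphatic N with 3 total connections, two of them H — an -NH2 nitrogen (amine or amide).
Check the 12 heavy atoms by environment: 1× o (aromatic, H0, X2) → no; 3× c (aromatic, H0, X3) → no; 1× c (aromatic, H1, X3) → no; 3× C (H3, X4) → no; 1× C (H0, X3) → no; 1× O (H0, X1) → no; 1× O (H0, X2) → no; 1× N (H1, X3) → no.
No environment satisfies the query, so 0 matching atoms.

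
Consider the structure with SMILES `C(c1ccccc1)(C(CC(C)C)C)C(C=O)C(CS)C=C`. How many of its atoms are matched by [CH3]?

Check the 21 heavy atoms by environment: 3× C (H2) → no; 7× C (H1) → no; 3× C (H3) → match; 1× O (H0) → no; 1× c (aromatic, H0) → no; 5× c (aromatic, H1) → no; 1× S (H1) → no.
That gives 3 matching atoms.

3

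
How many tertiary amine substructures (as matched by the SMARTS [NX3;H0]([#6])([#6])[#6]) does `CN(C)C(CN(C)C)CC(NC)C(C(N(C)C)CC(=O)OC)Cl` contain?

3

[NX3;H0]([#6])([#6])[#6] is the SMARTS for a tertiary amine: a trivalent nitrogen with no H, bonded to three carbons.
The molecule carries 3 separate instances of a dimethylamino group (-N(CH3)2) meeting every constraint; each maps to a distinct set of atoms, giving 3 matches.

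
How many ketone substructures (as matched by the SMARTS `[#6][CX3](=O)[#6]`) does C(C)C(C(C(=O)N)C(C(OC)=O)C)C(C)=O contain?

1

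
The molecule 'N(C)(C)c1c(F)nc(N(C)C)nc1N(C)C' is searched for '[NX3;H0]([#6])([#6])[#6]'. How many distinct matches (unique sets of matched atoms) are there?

[NX3;H0]([#6])([#6])[#6] is the SMARTS for a tertiary amine: a trivalent nitrogen with no H, bonded to three carbons.
The molecule carries 3 separate instances of a dimethylamino group (-N(CH3)2) meeting every constraint; each maps to a distinct set of atoms, giving 3 matches.

3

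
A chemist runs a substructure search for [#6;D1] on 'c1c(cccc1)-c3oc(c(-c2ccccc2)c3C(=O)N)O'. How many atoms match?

0

The query [#6;D1] means: carbon bonded to exactly one heavy atom.
Check the 21 heavy atoms by environment: 1× o (aromatic, D2) → no; 6× c (aromatic, D3) → no; 10× c (aromatic, D2) → no; 2× O (D1) → no; 1× C (D3) → no; 1× N (D1) → no.
No environment satisfies the query, so 0 matching atoms.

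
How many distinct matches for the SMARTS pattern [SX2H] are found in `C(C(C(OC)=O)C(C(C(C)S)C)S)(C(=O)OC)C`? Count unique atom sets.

2

[SX2H] is the SMARTS for a thiol: an aliphatic sulfur with two connections, one being H.
The molecule carries 2 separate instances of a thiol (-SH) meeting every constraint; each maps to a distinct set of atoms, giving 2 matches.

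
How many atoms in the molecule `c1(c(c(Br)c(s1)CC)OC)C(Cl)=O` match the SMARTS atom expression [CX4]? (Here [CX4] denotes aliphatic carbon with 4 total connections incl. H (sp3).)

3

The query [CX4] means: C with X4: aliphatic carbon with exactly 4 total connections (bonds + H).
Check the 13 heavy atoms by environment: 1× s (aromatic, X2) → no; 4× c (aromatic, X3) → no; 1× O (X2) → no; 3× C (X4) → match; 1× Br (X1) → no; 1× C (X3) → no; 1× O (X1) → no; 1× Cl (X1) → no.
That gives 3 matching atoms.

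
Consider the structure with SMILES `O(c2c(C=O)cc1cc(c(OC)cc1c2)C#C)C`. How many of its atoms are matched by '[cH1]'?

4

Check the 18 heavy atoms by environment: 6× c (aromatic, H0) → no; 4× c (aromatic, H1) → match; 1× C (H0) → no; 2× C (H1) → no; 3× O (H0) → no; 2× C (H3) → no.
That gives 4 matching atoms.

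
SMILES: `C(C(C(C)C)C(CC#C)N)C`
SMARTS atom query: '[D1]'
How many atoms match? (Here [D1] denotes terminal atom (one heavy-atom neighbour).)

5

Check the 11 heavy atoms by environment: 3× C (D2) → no; 3× C (D3) → no; 4× C (D1) → match; 1× N (D1) → match.
Summing the matching environments: 4 + 1 = 5 matching atoms.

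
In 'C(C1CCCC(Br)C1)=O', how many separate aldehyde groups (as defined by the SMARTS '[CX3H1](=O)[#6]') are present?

[CX3H1](=O)[#6] is the SMARTS for an aldehyde: an sp2 carbon with one H, double-bonded to O and single-bonded to carbon.
Exactly one fragment in the molecule meets all constraints, giving 1 match.

1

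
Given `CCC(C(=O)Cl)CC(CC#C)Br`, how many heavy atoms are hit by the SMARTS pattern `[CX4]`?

6

The query [CX4] means: C with X4: aliphatic carbon with exactly 4 total connections (bonds + H).
Check the 12 heavy atoms by environment: 6× C (X4) → match; 1× Br (X1) → no; 2× C (X2) → no; 1× C (X3) → no; 1× O (X1) → no; 1× Cl (X1) → no.
That gives 6 matching atoms.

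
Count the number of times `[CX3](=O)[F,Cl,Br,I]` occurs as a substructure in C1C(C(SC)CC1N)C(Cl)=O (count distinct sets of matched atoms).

[CX3](=O)[F,Cl,Br,I] is the SMARTS for an acyl halide: a carbonyl carbon bonded to a halogen.
Exactly one fragment in the molecule meets all constraints, giving 1 match.

1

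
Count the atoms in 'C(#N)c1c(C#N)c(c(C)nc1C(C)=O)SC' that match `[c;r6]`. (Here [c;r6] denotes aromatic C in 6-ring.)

Check the 16 heavy atoms by environment: 1× n (aromatic, in 6-ring) → no; 5× c (aromatic, in 6-ring) → match; 6× C (acyclic) → no; 1× O (acyclic) → no; 1× S (acyclic) → no; 2× N (acyclic) → no.
That gives 5 matching atoms.

5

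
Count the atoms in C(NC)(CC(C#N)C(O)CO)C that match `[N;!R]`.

The query [N;!R] means: aliphatic nitrogen not in a ring.
Check the 12 heavy atoms by environment: 8× C (acyclic) → no; 2× O (acyclic) → no; 2× N (acyclic) → match.
That gives 2 matching atoms.

2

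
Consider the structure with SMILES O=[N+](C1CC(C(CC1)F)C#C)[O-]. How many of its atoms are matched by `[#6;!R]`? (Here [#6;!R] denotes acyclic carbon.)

2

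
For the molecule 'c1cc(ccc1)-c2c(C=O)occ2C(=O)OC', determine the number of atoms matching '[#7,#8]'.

4

The query [#7,#8] means: nitrogen or oxygen (comma = OR).
Check the 17 heavy atoms by environment: 1× o (aromatic) → match; 10× c (aromatic) → no; 3× C → no; 3× O → match.
Summing the matching environments: 1 + 3 = 4 matching atoms.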